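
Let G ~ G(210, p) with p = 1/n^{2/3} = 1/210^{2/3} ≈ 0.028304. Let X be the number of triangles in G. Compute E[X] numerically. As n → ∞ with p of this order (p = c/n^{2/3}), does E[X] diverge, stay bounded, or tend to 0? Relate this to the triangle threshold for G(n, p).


Number of potential triangles: C(210, 3) = 1521520.
Each occurs with probability p³ ≈ (0.028304)³ ≈ 2.2675737e-05.
By linearity: E[X] = C(210, 3)·p³ ≈ 1521520 · 2.2675737e-05 ≈ 34.50159.
Since α = 2/3 < 1, p = c/n^{2/3} ≫ 1/n is above the triangle threshold p ~ 1/n. Asymptotically E[X] ~ (c³/6)·n^{3(1−α)} = (1³/6)·n^{1} → ∞; triangles are abundant w.h.p.

E[X] ≈ 34.50159; in regime p = Θ(1/n^{2/3}) E[X] diverges (above the triangle threshold p ~ 1/n).


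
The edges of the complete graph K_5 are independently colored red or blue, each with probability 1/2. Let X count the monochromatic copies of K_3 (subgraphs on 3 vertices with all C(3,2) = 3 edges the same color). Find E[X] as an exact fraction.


Let X = Σ_S X_S over the C(5, 3) = 10 subsets S of size 3, where X_S = 1 if the K_3 on S is monochromatic.
For a fixed S, the K_3 on S has C(3, 2) = 3 edges. P[all 3 edges red] = (1/2)^3, and likewise for blue, so P[monochromatic] = 2·(1/2)^3 = 2^{1 − 3} = 1/4.
By linearity of expectation: E[X] = C(5, 3) · 2^{1 − 3} = 10 · 1/4 = 5/2.
Numerically: E[X] ≈ 2.500000.

E[X] = C(5,3)·2^(1−C(3,2)) = 5/2 ≈ 2.500000.


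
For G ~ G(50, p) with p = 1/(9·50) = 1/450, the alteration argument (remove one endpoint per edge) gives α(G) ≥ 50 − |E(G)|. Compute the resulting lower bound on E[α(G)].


E[|E(G)|] = C(50, 2)·p = 1225 · (1/450) = 49/18.
E[α(G)] ≥ n − E[|E(G)|] = 50 − 49/18 = 851/18.
Numerically: ≈ 47.277778.
(This is only a lower bound; the true E[α(G)] may be larger.)

E[α(G)] ≥ 851/18 ≈ 47.277778.


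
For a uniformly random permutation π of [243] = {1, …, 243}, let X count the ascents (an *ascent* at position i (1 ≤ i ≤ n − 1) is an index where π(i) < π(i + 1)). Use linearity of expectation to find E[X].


Write X = Σ X_I over i = 1, …, 242, with X_I the indicator of one ascent.
There are 242 indicators.
For each fixed i, the pair (π(i), π(i+1)) is a uniformly random ordered pair of distinct values from {1, …, 243}; by symmetry P[π(i) < π(i+1)] = 1/2.
By linearity: E[X] = 242 · (1/2) = (243 − 1) · (1/2) = 121 ≈ 121.000000.

E[X] = 121 = 121.000000.


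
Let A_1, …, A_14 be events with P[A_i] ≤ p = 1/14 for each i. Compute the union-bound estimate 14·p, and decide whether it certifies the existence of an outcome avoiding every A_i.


Union bound: P[∪_{i=1}^{14} A_i] ≤ Σ_i P[A_i] ≤ 14·p = 14·(1/14) = 1.
Numerically: 1 ≈ 1.000.
Is 1 < 1? NO.
Since the bound 1 is ≥ 1, the union bound is uninformative here; it does NOT by itself certify existence.

14·p = 1 ≈ 1.000; existence NOT certified by the union bound.


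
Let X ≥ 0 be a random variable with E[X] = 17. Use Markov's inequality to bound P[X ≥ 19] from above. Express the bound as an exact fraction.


μ = E[X] = 17, a = 19.
Markov: P[X ≥ 19] ≤ μ/a = (17)/19 = 17/19.
Numerically: ≈ 0.89474.
(Since a = 19 > μ = 17.00000, the bound 17/19 is < 1 and informative.)

P[X ≥ 19] ≤ 17/19 ≈ 0.89474.


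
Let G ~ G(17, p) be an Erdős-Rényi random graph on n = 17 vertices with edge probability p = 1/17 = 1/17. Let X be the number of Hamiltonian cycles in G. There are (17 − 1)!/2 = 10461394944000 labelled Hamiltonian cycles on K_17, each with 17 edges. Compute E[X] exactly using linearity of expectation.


K_17 has (17 − 1)!/2 = 10461394944000 labelled Hamiltonian cycles.
For each such Hamiltonian cycle H, let X_H = 1 if all 17 edges of H are present in G. Then P[X_H = 1] = p^{17} = (1/17)^{17} = 1/827240261886336764177.
By linearity: E[X] = Σ_H E[X_H] = 10461394944000 · p^{17} = 10461394944000 · 1/827240261886336764177 = 10461394944000/827240261886336764177.
Numerically: E[X] ≈ 1.26e-08.

E[X] = 10461394944000 · (1/17)^{17} = 10461394944000/827240261886336764177 ≈ 1.26e-08.


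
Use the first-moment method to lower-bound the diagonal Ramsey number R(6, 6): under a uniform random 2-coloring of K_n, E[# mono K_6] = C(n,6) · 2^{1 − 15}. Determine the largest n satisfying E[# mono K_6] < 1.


We need C(n, 6) · 2^{1 − 15} < 1, i.e. C(n, 6) < 2^{15 − 1} = 16384.
Check values of n near the boundary:
  n = 16: C(16, 6) = 8008; 8008 < 16384? YES
  n = 17: C(17, 6) = 12376; 12376 < 16384? YES
  n = 18: C(18, 6) = 18564; 18564 < 16384? NO
The largest n with C(n, 6) < 16384 is n = 17 (where E[X] = 1547/2048 ≈ 0.75537). Hence R(6, 6) > 17, i.e. R(6, 6) ≥ 18.

Largest n = 17; hence R(6, 6) > 17.


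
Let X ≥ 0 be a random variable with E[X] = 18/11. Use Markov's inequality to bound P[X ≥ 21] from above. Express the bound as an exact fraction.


μ = E[X] = 18/11, a = 21.
Markov: P[X ≥ 21] ≤ μ/a = (18/11)/21 = 6/77.
Numerically: ≈ 0.078.
(Since a = 21 > μ = 1.636, the bound 6/77 is < 1 and informative.)

P[X ≥ 21] ≤ 6/77 ≈ 0.078.


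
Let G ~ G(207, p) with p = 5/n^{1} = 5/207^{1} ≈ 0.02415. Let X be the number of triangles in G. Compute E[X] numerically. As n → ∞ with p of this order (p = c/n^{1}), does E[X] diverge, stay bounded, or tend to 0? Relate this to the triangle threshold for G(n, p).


Number of potential triangles: C(207, 3) = 1456935.
Each occurs with probability p³ ≈ (0.02415)³ ≈ 1.409285e-05.
By linearity: E[X] = C(207, 3)·p³ ≈ 1456935 · 1.409285e-05 ≈ 20.5324.
Here α = 1, so p = 5/n is exactly at the triangle threshold p ~ 1/n. Asymptotically E[X] → c³/6 = 5³/6 = 125/6 ≈ 20.8333, a bounded constant. In this regime the triangle count is asymptotically Poisson(c³/6).

E[X] ≈ 20.5324; in regime p = Θ(1/n^{1}) E[X] stays bounded (at the triangle threshold p ~ 1/n).


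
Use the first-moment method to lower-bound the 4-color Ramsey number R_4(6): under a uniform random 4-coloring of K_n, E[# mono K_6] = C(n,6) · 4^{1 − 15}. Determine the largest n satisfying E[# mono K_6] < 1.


We need C(n, 6) · 4^{1 − 15} < 1, i.e. C(n, 6) < 4^{15 − 1} = 268435456.
Check values of n near the boundary:
  n = 73: C(73, 6) = 170230452; 170230452 < 268435456? YES
  n = 74: C(74, 6) = 185250786; 185250786 < 268435456? YES
  n = 75: C(75, 6) = 201359550; 201359550 < 268435456? YES
  n = 76: C(76, 6) = 218618940; 218618940 < 268435456? YES
  n = 77: C(77, 6) = 237093780; 237093780 < 268435456? YES
  n = 78: C(78, 6) = 256851595; 256851595 < 268435456? YES
  n = 79: C(79, 6) = 277962685; 277962685 < 268435456? NO
The largest n with C(n, 6) < 268435456 is n = 78 (where E[X] = 256851595/268435456 ≈ 0.9568468). Hence R_4(6) > 78, i.e. R_4(6) ≥ 79.

Largest n = 78; hence R_4(6) > 78.


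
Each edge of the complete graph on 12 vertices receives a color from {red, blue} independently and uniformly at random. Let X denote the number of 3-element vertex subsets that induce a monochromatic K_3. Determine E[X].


Let X = Σ_S X_S over the C(12, 3) = 220 subsets S of size 3, where X_S = 1 if the K_3 on S is monochromatic.
For a fixed S, the K_3 on S has C(3, 2) = 3 edges. P[all 3 edges red] = (1/2)^3, and likewise for blue, so P[monochromatic] = 2·(1/2)^3 = 2^{1 − 3} = 1/4.
By linearity of expectation: E[X] = C(12, 3) · 2^{1 − 3} = 220 · 1/4 = 55.
Numerically: E[X] ≈ 55.0000.

E[X] = C(12,3)·2^(1−C(3,2)) = 55 ≈ 55.0000.


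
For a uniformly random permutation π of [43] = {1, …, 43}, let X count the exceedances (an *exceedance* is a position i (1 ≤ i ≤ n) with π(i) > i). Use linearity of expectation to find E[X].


Write X = Σ_{i=1}^{43} X_i, where X_i = 1_{π(i) > i}.
For each fixed i, π(i) is uniform over {1, …, 43} (marginal of a uniform permutation), so P[π(i) > i] = (n − i)/n. Summing: Σ_{i=1}^{43} (n − i)/n = (0 + 1 + … + 42)/43 = 43(43 − 1)/(2·43) = (43 − 1)/2.
Hence E[X] = Σ_{i=1}^{43} (43 − i)/43 = 21 ≈ 21.000000.

E[X] = 21 = 21.000000.


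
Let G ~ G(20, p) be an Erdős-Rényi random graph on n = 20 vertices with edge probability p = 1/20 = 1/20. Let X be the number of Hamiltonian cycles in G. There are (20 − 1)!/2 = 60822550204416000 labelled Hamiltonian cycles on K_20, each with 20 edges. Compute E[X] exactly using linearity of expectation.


K_20 has (20 − 1)!/2 = 60822550204416000 labelled Hamiltonian cycles.
For each such Hamiltonian cycle H, let X_H = 1 if all 20 edges of H are present in G. Then P[X_H = 1] = p^{20} = (1/20)^{20} = 1/104857600000000000000000000.
By linearity of expectation: E[X] = Σ_H E[X_H] = 60822550204416000 · p^{20} = 60822550204416000 · 1/104857600000000000000000000 = 14849255421/25600000000000000000.
Numerically: E[X] ≈ 5.8005e-10.

E[X] = 60822550204416000 · (1/20)^{20} = 14849255421/25600000000000000000 ≈ 5.8005e-10.


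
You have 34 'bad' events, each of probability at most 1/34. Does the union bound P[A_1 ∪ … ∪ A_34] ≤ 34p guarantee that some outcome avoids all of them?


Union bound: P[∪_{i=1}^{34} A_i] ≤ Σ_i P[A_i] ≤ 34·p = 34·(1/34) = 1.
Numerically: 1 ≈ 1.0000.
Is 1 < 1? NO.
Since the bound 1 is ≥ 1, the union bound is uninformative here; it does NOT by itself certify existence.

34·p = 1 ≈ 1.0000; existence NOT certified by the union bound.


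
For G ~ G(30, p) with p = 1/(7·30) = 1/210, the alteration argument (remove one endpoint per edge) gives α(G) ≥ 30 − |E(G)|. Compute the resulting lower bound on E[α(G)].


E[|E(G)|] = C(30, 2)·p = 435 · (1/210) = 29/14.
E[α(G)] ≥ n − E[|E(G)|] = 30 − 29/14 = 391/14.
Numerically: ≈ 27.928571.
(This is only a lower bound; the true E[α(G)] may be larger.)

E[α(G)] ≥ 391/14 ≈ 27.928571.


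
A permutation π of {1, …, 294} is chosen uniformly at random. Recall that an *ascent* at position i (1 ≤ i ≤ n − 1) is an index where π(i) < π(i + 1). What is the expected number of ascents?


Write X = Σ X_I over i = 1, …, 293, with X_I the indicator of one ascent.
There are 293 indicators.
For each fixed i, the pair (π(i), π(i+1)) is a uniformly random ordered pair of distinct values from {1, …, 294}; by symmetry P[π(i) < π(i+1)] = 1/2.
By linearity: E[X] = 293 · (1/2) = (294 − 1) · (1/2) = 293/2 ≈ 146.50000.

E[X] = 293/2 = 146.50000.


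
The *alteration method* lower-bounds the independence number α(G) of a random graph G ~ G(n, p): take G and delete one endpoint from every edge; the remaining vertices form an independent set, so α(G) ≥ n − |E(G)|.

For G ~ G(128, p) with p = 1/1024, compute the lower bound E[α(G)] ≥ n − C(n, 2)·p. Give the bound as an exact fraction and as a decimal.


E[|E(G)|] = C(128, 2)·p = 8128 · (1/1024) = 127/16.
E[α(G)] ≥ n − E[|E(G)|] = 128 − 127/16 = 1921/16.
Numerically: ≈ 120.062500.
(This is only a lower bound; the true E[α(G)] may be larger.)

E[α(G)] ≥ 1921/16 ≈ 120.062500.


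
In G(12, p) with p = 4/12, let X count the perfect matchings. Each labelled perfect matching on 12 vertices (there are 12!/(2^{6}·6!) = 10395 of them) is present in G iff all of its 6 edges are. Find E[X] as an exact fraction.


K_12 has 12!/(2^{6}·6!) = 10395 labelled perfect matchings.
For each such perfect matching H, let X_H = 1 if all 6 edges of H are present in G. Then P[X_H = 1] = p^{6} = (1/3)^{6} = 1/729.
By linearity: E[X] = Σ_H E[X_H] = 10395 · p^{6} = 10395 · 1/729 = 385/27.
Numerically: E[X] ≈ 14.3.

E[X] = 10395 · (1/3)^{6} = 385/27 ≈ 14.3.


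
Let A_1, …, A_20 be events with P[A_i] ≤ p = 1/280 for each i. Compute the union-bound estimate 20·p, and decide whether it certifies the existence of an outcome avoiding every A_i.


Union bound: P[∪_{i=1}^{20} A_i] ≤ Σ_i P[A_i] ≤ 20·p = 20·(1/280) = 1/14.
Numerically: 1/14 ≈ 0.0714286.
Is 1/14 < 1? YES.
Since P[∪ A_i] ≤ 1/14 < 1, the complement has P[∩ A_i^c] ≥ 1 − 1/14 = 13/14 > 0, so some outcome avoids every A_i.

20·p = 1/14 ≈ 0.0714286; existence CERTIFIED by the union bound.


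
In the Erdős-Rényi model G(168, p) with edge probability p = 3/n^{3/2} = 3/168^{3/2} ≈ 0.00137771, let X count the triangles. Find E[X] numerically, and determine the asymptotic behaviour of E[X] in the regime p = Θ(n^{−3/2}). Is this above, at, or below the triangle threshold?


Number of potential triangles: C(168, 3) = 776216.
Each occurs with probability p³ ≈ (0.00137771)³ ≈ 2.61500183e-09.
By linearity: E[X] = C(168, 3)·p³ ≈ 776216 · 2.61500183e-09 ≈ 0.002030.
Since α = 3/2 > 1, p = c/n^{3/2} = o(1/n) is below the triangle threshold p ~ 1/n. Asymptotically E[X] ~ (c³/6)·n^{3(1−α)} = (3³/6)·n^{-1.5} → 0, so by Markov's inequality G has no triangles w.h.p.

E[X] ≈ 0.002030; in regime p = Θ(1/n^{3/2}) E[X] tends to 0 (below the triangle threshold p ~ 1/n).


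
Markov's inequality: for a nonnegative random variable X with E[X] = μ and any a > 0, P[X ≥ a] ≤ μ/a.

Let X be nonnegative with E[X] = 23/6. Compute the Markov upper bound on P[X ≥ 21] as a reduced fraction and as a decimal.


μ = E[X] = 23/6, a = 21.
Markov: P[X ≥ 21] ≤ μ/a = (23/6)/21 = 23/126.
Numerically: ≈ 0.1825.
(Since a = 21 > μ = 3.8333, the bound 23/126 is < 1 and informative.)

P[X ≥ 21] ≤ 23/126 ≈ 0.1825.


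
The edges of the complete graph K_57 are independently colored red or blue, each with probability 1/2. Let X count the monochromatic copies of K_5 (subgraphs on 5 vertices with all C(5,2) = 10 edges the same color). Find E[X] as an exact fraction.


Let X = Σ_S X_S over the C(57, 5) = 4187106 subsets S of size 5, where X_S = 1 if the K_5 on S is monochromatic.
For a fixed S, the K_5 on S has C(5, 2) = 10 edges. P[all 10 edges red] = (1/2)^10, and likewise for blue, so P[monochromatic] = 2·(1/2)^10 = 2^{1 − 10} = 1/512.
By linearity of expectation: E[X] = C(57, 5) · 2^{1 − 10} = 4187106 · 1/512 = 2093553/256.
Numerically: E[X] ≈ 8177.9414.

E[X] = C(57,5)·2^(1−C(5,2)) = 2093553/256 ≈ 8177.9414.


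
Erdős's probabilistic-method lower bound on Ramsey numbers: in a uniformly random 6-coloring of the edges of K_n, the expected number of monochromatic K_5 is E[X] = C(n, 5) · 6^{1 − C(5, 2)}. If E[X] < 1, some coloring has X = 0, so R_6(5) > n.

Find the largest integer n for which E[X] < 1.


We need C(n, 5) · 6^{1 − 10} < 1, i.e. C(n, 5) < 6^{10 − 1} = 10077696.
Check values of n near the boundary:
  n = 65: C(65, 5) = 8259888; 8259888 < 10077696? YES
  n = 66: C(66, 5) = 8936928; 8936928 < 10077696? YES
  n = 67: C(67, 5) = 9657648; 9657648 < 10077696? YES
  n = 68: C(68, 5) = 10424128; 10424128 < 10077696? NO
The largest n with C(n, 5) < 10077696 is n = 67 (where E[X] = 67067/69984 ≈ 0.9583190). Hence R_6(5) > 67, i.e. R_6(5) ≥ 68.

Largest n = 67; hence R_6(5) > 67.


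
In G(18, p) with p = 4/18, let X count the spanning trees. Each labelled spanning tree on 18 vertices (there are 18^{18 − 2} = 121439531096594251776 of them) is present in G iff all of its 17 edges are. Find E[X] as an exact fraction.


K_18 has 18^{18 − 2} = 121439531096594251776 labelled spanning trees.
For each such spanning tree H, let X_H = 1 if all 17 edges of H are present in G. Then P[X_H = 1] = p^{17} = (2/9)^{17} = 131072/16677181699666569.
By linearity: E[X] = Σ_H E[X_H] = 121439531096594251776 · p^{17} = 121439531096594251776 · 131072/16677181699666569 = 8589934592/9.
Numerically: E[X] ≈ 9.544e+08.

E[X] = 121439531096594251776 · (2/9)^{17} = 8589934592/9 ≈ 9.544e+08.


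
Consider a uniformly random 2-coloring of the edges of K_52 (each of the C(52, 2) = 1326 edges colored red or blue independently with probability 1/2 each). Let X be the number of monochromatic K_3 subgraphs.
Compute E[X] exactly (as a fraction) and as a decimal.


Let X = Σ_S X_S over the C(52, 3) = 22100 subsets S of size 3, where X_S = 1 if the K_3 on S is monochromatic.
For a fixed S, the K_3 on S has C(3, 2) = 3 edges. P[all 3 edges red] = (1/2)^3, and likewise for blue, so P[monochromatic] = 2·(1/2)^3 = 2^{1 − 3} = 1/4.
Summing: E[X] = C(52, 3) · 2^{1 − 3} = 22100 · 1/4 = 5525.
Numerically: E[X] ≈ 5525.000.

E[X] = C(52,3)·2^(1−C(3,2)) = 5525 ≈ 5525.000.


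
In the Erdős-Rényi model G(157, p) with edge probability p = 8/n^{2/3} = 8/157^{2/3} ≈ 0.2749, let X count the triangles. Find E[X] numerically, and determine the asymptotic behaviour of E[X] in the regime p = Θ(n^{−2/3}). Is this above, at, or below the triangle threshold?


Number of potential triangles: C(157, 3) = 632710.
Each occurs with probability p³ ≈ (0.2749)³ ≈ 2.077163e-02.
By linearity: E[X] = C(157, 3)·p³ ≈ 632710 · 2.077163e-02 ≈ 13142.4204.
Since α = 2/3 < 1, p = c/n^{2/3} ≫ 1/n is above the triangle threshold p ~ 1/n. Asymptotically E[X] ~ (c³/6)·n^{3(1−α)} = (8³/6)·n^{1} → ∞; triangles are abundant w.h.p.

E[X] ≈ 13142.4204; in regime p = Θ(1/n^{2/3}) E[X] diverges (above the triangle threshold p ~ 1/n).


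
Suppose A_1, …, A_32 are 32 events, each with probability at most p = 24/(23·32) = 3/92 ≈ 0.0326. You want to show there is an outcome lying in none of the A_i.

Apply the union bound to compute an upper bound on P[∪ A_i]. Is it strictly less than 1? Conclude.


Union bound: P[∪_{i=1}^{32} A_i] ≤ Σ_i P[A_i] ≤ 32·p = 32·(3/92) = 24/23.
Numerically: 24/23 ≈ 1.0435.
Is 24/23 < 1? NO.
Since the bound 24/23 is ≥ 1, the union bound is uninformative here; it does NOT by itself certify existence.

32·p = 24/23 ≈ 1.0435; existence NOT certified by the union bound.


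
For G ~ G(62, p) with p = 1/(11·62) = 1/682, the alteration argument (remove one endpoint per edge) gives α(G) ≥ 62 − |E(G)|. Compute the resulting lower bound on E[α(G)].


E[|E(G)|] = C(62, 2)·p = 1891 · (1/682) = 61/22.
E[α(G)] ≥ n − E[|E(G)|] = 62 − 61/22 = 1303/22.
Numerically: ≈ 59.227.
(This is only a lower bound; the true E[α(G)] may be larger.)

E[α(G)] ≥ 1303/22 ≈ 59.227.


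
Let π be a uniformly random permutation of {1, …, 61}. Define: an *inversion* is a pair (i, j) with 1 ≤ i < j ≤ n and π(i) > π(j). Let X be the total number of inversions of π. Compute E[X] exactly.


Write X = Σ X_I over the C(61, 2) = 1830 pairs i < j, with X_I the indicator of one inversion.
There are 1830 indicators.
For each fixed pair i < j, the values π(i) and π(j) are two distinct elements of {1, …, 61} in uniformly random order; by symmetry P[π(i) > π(j)] = 1/2.
By linearity: E[X] = 1830 · (1/2) = C(61, 2) · (1/2) = 1830/2 = 915 ≈ 915.000.

E[X] = 915 = 915.000.


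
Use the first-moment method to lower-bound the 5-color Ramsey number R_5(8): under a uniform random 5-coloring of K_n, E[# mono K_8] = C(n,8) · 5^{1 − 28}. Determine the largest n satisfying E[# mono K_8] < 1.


We need C(n, 8) · 5^{1 − 28} < 1, i.e. C(n, 8) < 5^{28 − 1} = 7450580596923828125.
Check values of n near the boundary:
  n = 860: C(860, 8) = 7182671140665308145; 7182671140665308145 < 7450580596923828125? YES
  n = 861: C(861, 8) = 7250034996615275865; 7250034996615275865 < 7450580596923828125? YES
  n = 862: C(862, 8) = 7317951015318931845; 7317951015318931845 < 7450580596923828125? YES
  n = 863: C(863, 8) = 7386423071602617757; 7386423071602617757 < 7450580596923828125? YES
  n = 864: C(864, 8) = 7455455062926006708; 7455455062926006708 < 7450580596923828125? NO
  n = 865: C(865, 8) = 7525050909487743060; 7525050909487743060 < 7450580596923828125? NO
  n = 866: C(866, 8) = 7595214554331451620; 7595214554331451620 < 7450580596923828125? NO
The largest n with C(n, 8) < 7450580596923828125 is n = 863 (where E[X] = 7386423071602617757/7450580596923828125 ≈ 0.991389). Hence R_5(8) > 863, i.e. R_5(8) ≥ 864.

Largest n = 863; hence R_5(8) > 863.


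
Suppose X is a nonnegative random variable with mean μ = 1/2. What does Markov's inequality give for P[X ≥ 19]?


μ = E[X] = 1/2, a = 19.
Markov: P[X ≥ 19] ≤ μ/a = (1/2)/19 = 1/38.
Numerically: ≈ 0.02632.
(Since a = 19 > μ = 0.50000, the bound 1/38 is < 1 and informative.)

P[X ≥ 19] ≤ 1/38 ≈ 0.02632.


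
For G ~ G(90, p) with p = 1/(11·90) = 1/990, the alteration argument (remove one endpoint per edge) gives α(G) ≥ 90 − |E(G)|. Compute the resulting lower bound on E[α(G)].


E[|E(G)|] = C(90, 2)·p = 4005 · (1/990) = 89/22.
E[α(G)] ≥ n − E[|E(G)|] = 90 − 89/22 = 1891/22.
Numerically: ≈ 85.95455.
(This is only a lower bound; the true E[α(G)] may be larger.)

E[α(G)] ≥ 1891/22 ≈ 85.95455.


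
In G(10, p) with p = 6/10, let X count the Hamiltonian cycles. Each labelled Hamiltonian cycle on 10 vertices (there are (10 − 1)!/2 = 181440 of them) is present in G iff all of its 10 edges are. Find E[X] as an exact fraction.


K_10 has (10 − 1)!/2 = 181440 labelled Hamiltonian cycles.
For each such Hamiltonian cycle H, let X_H = 1 if all 10 edges of H are present in G. Then P[X_H = 1] = p^{10} = (3/5)^{10} = 59049/9765625.
Summing the indicators: E[X] = Σ_H E[X_H] = 181440 · p^{10} = 181440 · 59049/9765625 = 2142770112/1953125.
Numerically: E[X] ≈ 1097.

E[X] = 181440 · (3/5)^{10} = 2142770112/1953125 ≈ 1097.


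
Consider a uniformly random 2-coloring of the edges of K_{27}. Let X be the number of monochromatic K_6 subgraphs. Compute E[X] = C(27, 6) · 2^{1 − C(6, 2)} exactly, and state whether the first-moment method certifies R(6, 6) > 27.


E[X] = C(27, 6) · 2^{1 − 15} = 296010 · 2^{−14} = 296010/16384.
As a reduced fraction: E[X] = 148005/8192 ≈ 18.067.
Is E[X] < 1? NO.
Since E[X] ≥ 1, the first-moment bound is inconclusive at n = 27; it does NOT by itself certify R(6, 6) > 27.

E[X] = 148005/8192 ≈ 18.067; E[X] ≥ 1; first-moment method inconclusive here.


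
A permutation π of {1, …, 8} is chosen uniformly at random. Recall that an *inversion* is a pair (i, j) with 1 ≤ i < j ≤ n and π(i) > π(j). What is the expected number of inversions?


Write X = Σ X_I over the C(8, 2) = 28 pairs i < j, with X_I the indicator of one inversion.
There are 28 indicators.
For each fixed pair i < j, the values π(i) and π(j) are two distinct elements of {1, …, 8} in uniformly random order; by symmetry P[π(i) > π(j)] = 1/2.
By linearity: E[X] = 28 · (1/2) = C(8, 2) · (1/2) = 28/2 = 14 ≈ 14.000000.

E[X] = 14 = 14.000000.


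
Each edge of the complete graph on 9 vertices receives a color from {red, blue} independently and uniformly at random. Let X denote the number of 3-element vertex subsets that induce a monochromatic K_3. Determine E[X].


Let X = Σ_S X_S over the C(9, 3) = 84 subsets S of size 3, where X_S = 1 if the K_3 on S is monochromatic.
For a fixed S, the K_3 on S has C(3, 2) = 3 edges. P[all 3 edges red] = (1/2)^3, and likewise for blue, so P[monochromatic] = 2·(1/2)^3 = 2^{1 − 3} = 1/4.
Summing: E[X] = C(9, 3) · 2^{1 − 3} = 84 · 1/4 = 21.
Numerically: E[X] ≈ 21.00000.

E[X] = C(9,3)·2^(1−C(3,2)) = 21 ≈ 21.00000.


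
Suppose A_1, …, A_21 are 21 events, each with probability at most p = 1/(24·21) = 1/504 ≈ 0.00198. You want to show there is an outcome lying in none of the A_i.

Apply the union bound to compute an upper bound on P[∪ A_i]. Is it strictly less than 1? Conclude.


Union bound: P[∪_{i=1}^{21} A_i] ≤ Σ_i P[A_i] ≤ 21·p = 21·(1/504) = 1/24.
Numerically: 1/24 ≈ 0.04167.
Is 1/24 < 1? YES.
Since P[∪ A_i] ≤ 1/24 < 1, the complement has P[∩ A_i^c] ≥ 1 − 1/24 = 23/24 > 0, so some outcome avoids every A_i.

21·p = 1/24 ≈ 0.04167; existence CERTIFIED by the union bound.


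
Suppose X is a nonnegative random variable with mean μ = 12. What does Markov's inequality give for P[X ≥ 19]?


μ = E[X] = 12, a = 19.
Markov: P[X ≥ 19] ≤ μ/a = (12)/19 = 12/19.
Numerically: ≈ 0.6316.
(Since a = 19 > μ = 12.0000, the bound 12/19 is < 1 and informative.)

P[X ≥ 19] ≤ 12/19 ≈ 0.6316.


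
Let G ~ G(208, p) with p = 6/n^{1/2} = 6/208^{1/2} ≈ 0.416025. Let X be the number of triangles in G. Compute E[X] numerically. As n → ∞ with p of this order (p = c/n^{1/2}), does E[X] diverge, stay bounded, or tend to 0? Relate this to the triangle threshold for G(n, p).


Number of potential triangles: C(208, 3) = 1478256.
Each occurs with probability p³ ≈ (0.416025)³ ≈ 7.20043524e-02.
By linearity: E[X] = C(208, 3)·p³ ≈ 1478256 · 7.20043524e-02 ≈ 106440.865953.
Since α = 1/2 < 1, p = c/n^{1/2} ≫ 1/n is above the triangle threshold p ~ 1/n. Asymptotically E[X] ~ (c³/6)·n^{3(1−α)} = (6³/6)·n^{1.5} → ∞; triangles are abundant w.h.p.

E[X] ≈ 106440.865953; in regime p = Θ(1/n^{1/2}) E[X] diverges (above the triangle threshold p ~ 1/n).


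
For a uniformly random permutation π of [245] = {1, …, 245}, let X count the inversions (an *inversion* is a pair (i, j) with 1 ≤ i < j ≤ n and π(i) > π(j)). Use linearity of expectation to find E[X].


Write X = Σ X_I over the C(245, 2) = 29890 pairs i < j, with X_I the indicator of one inversion.
There are 29890 indicators.
For each fixed pair i < j, the values π(i) and π(j) are two distinct elements of {1, …, 245} in uniformly random order; by symmetry P[π(i) > π(j)] = 1/2.
By linearity: E[X] = 29890 · (1/2) = C(245, 2) · (1/2) = 29890/2 = 14945 ≈ 14945.000.

E[X] = 14945 = 14945.000.


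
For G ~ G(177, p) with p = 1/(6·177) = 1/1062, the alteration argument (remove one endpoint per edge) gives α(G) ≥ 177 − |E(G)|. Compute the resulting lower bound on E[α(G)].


E[|E(G)|] = C(177, 2)·p = 15576 · (1/1062) = 44/3.
E[α(G)] ≥ n − E[|E(G)|] = 177 − 44/3 = 487/3.
Numerically: ≈ 162.3333.
(This is only a lower bound; the true E[α(G)] may be larger.)

E[α(G)] ≥ 487/3 ≈ 162.3333.


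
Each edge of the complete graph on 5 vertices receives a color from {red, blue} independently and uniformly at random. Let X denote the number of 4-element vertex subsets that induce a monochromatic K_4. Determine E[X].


Let X = Σ_S X_S over the C(5, 4) = 5 subsets S of size 4, where X_S = 1 if the K_4 on S is monochromatic.
For a fixed S, the K_4 on S has C(4, 2) = 6 edges. P[all 6 edges red] = (1/2)^6, and likewise for blue, so P[monochromatic] = 2·(1/2)^6 = 2^{1 − 6} = 1/32.
Summing: E[X] = C(5, 4) · 2^{1 − 6} = 5 · 1/32 = 5/32.
Numerically: E[X] ≈ 0.15625.

E[X] = C(5,4)·2^(1−C(4,2)) = 5/32 ≈ 0.15625.


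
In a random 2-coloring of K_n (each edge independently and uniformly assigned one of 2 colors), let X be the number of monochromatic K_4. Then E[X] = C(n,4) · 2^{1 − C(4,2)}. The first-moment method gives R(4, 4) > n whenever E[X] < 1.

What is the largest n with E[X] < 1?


We need C(n, 4) · 2^{1 − 6} < 1, i.e. C(n, 4) < 2^{6 − 1} = 32.
Check values of n near the boundary:
  n = 4: C(4, 4) = 1; 1 < 32? YES
  n = 5: C(5, 4) = 5; 5 < 32? YES
  n = 6: C(6, 4) = 15; 15 < 32? YES
  n = 7: C(7, 4) = 35; 35 < 32? NO
The largest n with C(n, 4) < 32 is n = 6 (where E[X] = 15/32 ≈ 0.4687500). Hence R(4, 4) > 6, i.e. R(4, 4) ≥ 7.

Largest n = 6; hence R(4, 4) > 6.


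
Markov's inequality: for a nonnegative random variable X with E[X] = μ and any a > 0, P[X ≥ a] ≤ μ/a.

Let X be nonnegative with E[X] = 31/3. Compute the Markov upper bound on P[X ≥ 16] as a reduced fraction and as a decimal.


μ = E[X] = 31/3, a = 16.
Markov: P[X ≥ 16] ≤ μ/a = (31/3)/16 = 31/48.
Numerically: ≈ 0.645833.
(Since a = 16 > μ = 10.333333, the bound 31/48 is < 1 and informative.)

P[X ≥ 16] ≤ 31/48 ≈ 0.645833.


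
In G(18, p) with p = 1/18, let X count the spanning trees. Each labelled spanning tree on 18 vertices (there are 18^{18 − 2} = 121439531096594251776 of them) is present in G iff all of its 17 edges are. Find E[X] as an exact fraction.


K_18 has 18^{18 − 2} = 121439531096594251776 labelled spanning trees.
For each such spanning tree H, let X_H = 1 if all 17 edges of H are present in G. Then P[X_H = 1] = p^{17} = (1/18)^{17} = 1/2185911559738696531968.
Summing the indicators: E[X] = Σ_H E[X_H] = 121439531096594251776 · p^{17} = 121439531096594251776 · 1/2185911559738696531968 = 1/18.
Numerically: E[X] ≈ 0.055556.

E[X] = 121439531096594251776 · (1/18)^{17} = 1/18 ≈ 0.055556.


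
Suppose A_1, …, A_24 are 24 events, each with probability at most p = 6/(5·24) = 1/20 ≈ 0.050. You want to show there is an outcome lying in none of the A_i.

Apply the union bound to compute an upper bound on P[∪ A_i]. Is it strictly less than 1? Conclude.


Union bound: P[∪_{i=1}^{24} A_i] ≤ Σ_i P[A_i] ≤ 24·p = 24·(1/20) = 6/5.
Numerically: 6/5 ≈ 1.200.
Is 6/5 < 1? NO.
Since the bound 6/5 is ≥ 1, the union bound is uninformative here; it does NOT by itself certify existence.

24·p = 6/5 ≈ 1.200; existence NOT certified by the union bound.


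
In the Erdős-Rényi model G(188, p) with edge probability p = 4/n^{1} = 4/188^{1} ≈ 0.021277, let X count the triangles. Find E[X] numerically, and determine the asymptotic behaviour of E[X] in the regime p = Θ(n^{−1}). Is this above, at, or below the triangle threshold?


Number of potential triangles: C(188, 3) = 1089836.
Each occurs with probability p³ ≈ (0.021277)³ ≈ 9.6317772e-06.
By linearity: E[X] = C(188, 3)·p³ ≈ 1089836 · 9.6317772e-06 ≈ 10.49706.
Here α = 1, so p = 4/n is exactly at the triangle threshold p ~ 1/n. Asymptotically E[X] → c³/6 = 4³/6 = 32/3 ≈ 10.66667, a bounded constant. In this regime the triangle count is asymptotically Poisson(c³/6).

E[X] ≈ 10.49706; in regime p = Θ(1/n^{1}) E[X] stays bounded (at the triangle threshold p ~ 1/n).


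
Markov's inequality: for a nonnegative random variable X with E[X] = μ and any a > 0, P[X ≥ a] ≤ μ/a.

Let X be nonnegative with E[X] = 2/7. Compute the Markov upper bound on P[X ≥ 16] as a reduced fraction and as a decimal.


μ = E[X] = 2/7, a = 16.
Markov: P[X ≥ 16] ≤ μ/a = (2/7)/16 = 1/56.
Numerically: ≈ 0.01786.
(Since a = 16 > μ = 0.28571, the bound 1/56 is < 1 and informative.)

P[X ≥ 16] ≤ 1/56 ≈ 0.01786.


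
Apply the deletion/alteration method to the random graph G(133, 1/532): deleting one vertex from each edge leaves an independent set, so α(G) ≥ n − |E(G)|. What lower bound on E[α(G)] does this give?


E[|E(G)|] = C(133, 2)·p = 8778 · (1/532) = 33/2.
E[α(G)] ≥ n − E[|E(G)|] = 133 − 33/2 = 233/2.
Numerically: ≈ 116.50000.
(This is only a lower bound; the true E[α(G)] may be larger.)

E[α(G)] ≥ 233/2 ≈ 116.50000.


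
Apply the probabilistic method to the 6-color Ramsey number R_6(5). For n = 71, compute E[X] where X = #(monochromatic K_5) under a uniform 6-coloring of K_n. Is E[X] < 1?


E[X] = C(71, 5) · 6^{1 − 10} = 13019909 · 6^{−9} = 13019909/10077696.
As a reduced fraction: E[X] = 13019909/10077696 ≈ 1.29195.
Is E[X] < 1? NO.
Since E[X] ≥ 1, the first-moment bound is inconclusive at n = 71; it does NOT by itself certify R_6(5) > 71.

E[X] = 13019909/10077696 ≈ 1.29195; E[X] ≥ 1; first-moment method inconclusive here.


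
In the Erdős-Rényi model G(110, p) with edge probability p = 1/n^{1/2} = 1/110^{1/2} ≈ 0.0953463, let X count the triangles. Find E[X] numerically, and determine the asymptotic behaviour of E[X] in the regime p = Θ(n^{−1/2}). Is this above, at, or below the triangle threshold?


Number of potential triangles: C(110, 3) = 215820.
Each occurs with probability p³ ≈ (0.0953463)³ ≈ 8.66784172e-04.
By linearity: E[X] = C(110, 3)·p³ ≈ 215820 · 8.66784172e-04 ≈ 187.069360.
Since α = 1/2 < 1, p = c/n^{1/2} ≫ 1/n is above the triangle threshold p ~ 1/n. Asymptotically E[X] ~ (c³/6)·n^{3(1−α)} = (1³/6)·n^{1.5} → ∞; triangles are abundant w.h.p.

E[X] ≈ 187.069360; in regime p = Θ(1/n^{1/2}) E[X] diverges (above the triangle threshold p ~ 1/n).


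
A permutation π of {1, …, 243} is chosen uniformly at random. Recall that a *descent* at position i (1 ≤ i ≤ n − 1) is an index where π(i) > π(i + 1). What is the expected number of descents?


Write X = Σ X_I over i = 1, …, 242, with X_I the indicator of one descent.
There are 242 indicators.
For each fixed i, the pair (π(i), π(i+1)) is a uniformly random ordered pair of distinct values from {1, …, 243}; by symmetry P[π(i) > π(i+1)] = 1/2.
By linearity: E[X] = 242 · (1/2) = (243 − 1) · (1/2) = 121 ≈ 121.00000.

E[X] = 121 = 121.00000.


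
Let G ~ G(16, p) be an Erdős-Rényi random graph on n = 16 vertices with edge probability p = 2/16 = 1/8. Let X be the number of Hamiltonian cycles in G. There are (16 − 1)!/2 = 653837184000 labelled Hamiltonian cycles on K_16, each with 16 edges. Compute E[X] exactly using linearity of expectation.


K_16 has (16 − 1)!/2 = 653837184000 labelled Hamiltonian cycles.
For each such Hamiltonian cycle H, let X_H = 1 if all 16 edges of H are present in G. Then P[X_H = 1] = p^{16} = (1/8)^{16} = 1/281474976710656.
By linearity: E[X] = Σ_H E[X_H] = 653837184000 · p^{16} = 653837184000 · 1/281474976710656 = 638512875/274877906944.
Numerically: E[X] ≈ 0.002323.

E[X] = 653837184000 · (1/8)^{16} = 638512875/274877906944 ≈ 0.002323.


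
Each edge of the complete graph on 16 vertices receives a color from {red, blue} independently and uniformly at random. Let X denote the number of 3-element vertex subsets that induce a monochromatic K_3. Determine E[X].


Let X = Σ_S X_S over the C(16, 3) = 560 subsets S of size 3, where X_S = 1 if the K_3 on S is monochromatic.
For a fixed S, the K_3 on S has C(3, 2) = 3 edges. P[all 3 edges red] = (1/2)^3, and likewise for blue, so P[monochromatic] = 2·(1/2)^3 = 2^{1 − 3} = 1/4.
Summing: E[X] = C(16, 3) · 2^{1 − 3} = 560 · 1/4 = 140.
Numerically: E[X] ≈ 140.0000.

E[X] = C(16,3)·2^(1−C(3,2)) = 140 ≈ 140.0000.


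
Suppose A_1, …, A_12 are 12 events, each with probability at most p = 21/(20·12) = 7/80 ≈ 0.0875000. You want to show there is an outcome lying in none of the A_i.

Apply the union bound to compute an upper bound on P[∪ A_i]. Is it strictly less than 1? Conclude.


Union bound: P[∪_{i=1}^{12} A_i] ≤ Σ_i P[A_i] ≤ 12·p = 12·(7/80) = 21/20.
Numerically: 21/20 ≈ 1.0500000.
Is 21/20 < 1? NO.
Since the bound 21/20 is ≥ 1, the union bound is uninformative here; it does NOT by itself certify existence.

12·p = 21/20 ≈ 1.0500000; existence NOT certified by the union bound.


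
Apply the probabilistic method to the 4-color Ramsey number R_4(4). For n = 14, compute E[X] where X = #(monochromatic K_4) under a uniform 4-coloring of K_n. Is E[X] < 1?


E[X] = C(14, 4) · 4^{1 − 6} = 1001 · 4^{−5} = 1001/1024.
As a reduced fraction: E[X] = 1001/1024 ≈ 0.9775.
Is E[X] < 1? YES.
Since E[X] < 1, there exists a 4-coloring of K_{14} with no monochromatic K_4; hence R_4(4) > 14.

E[X] = 1001/1024 ≈ 0.9775; E[X] < 1, so R_4(4) > 14.


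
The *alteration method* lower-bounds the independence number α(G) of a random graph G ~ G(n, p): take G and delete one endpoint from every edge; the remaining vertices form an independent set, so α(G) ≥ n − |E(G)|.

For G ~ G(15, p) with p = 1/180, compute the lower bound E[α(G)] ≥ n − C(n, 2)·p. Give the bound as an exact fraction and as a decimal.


E[|E(G)|] = C(15, 2)·p = 105 · (1/180) = 7/12.
E[α(G)] ≥ n − E[|E(G)|] = 15 − 7/12 = 173/12.
Numerically: ≈ 14.4167.
(This is only a lower bound; the true E[α(G)] may be larger.)

E[α(G)] ≥ 173/12 ≈ 14.4167.


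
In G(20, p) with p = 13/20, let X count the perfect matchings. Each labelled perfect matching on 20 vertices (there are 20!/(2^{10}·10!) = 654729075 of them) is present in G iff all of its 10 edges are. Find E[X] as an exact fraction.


K_20 has 20!/(2^{10}·10!) = 654729075 labelled perfect matchings.
For each such perfect matching H, let X_H = 1 if all 10 edges of H are present in G. Then P[X_H = 1] = p^{10} = (13/20)^{10} = 137858491849/10240000000000.
Summing the indicators: E[X] = Σ_H E[X_H] = 654729075 · p^{10} = 654729075 · 137858491849/10240000000000 = 3610398513967632387/409600000000.
Numerically: E[X] ≈ 8.8144e+06.

E[X] = 654729075 · (13/20)^{10} = 3610398513967632387/409600000000 ≈ 8.8144e+06.


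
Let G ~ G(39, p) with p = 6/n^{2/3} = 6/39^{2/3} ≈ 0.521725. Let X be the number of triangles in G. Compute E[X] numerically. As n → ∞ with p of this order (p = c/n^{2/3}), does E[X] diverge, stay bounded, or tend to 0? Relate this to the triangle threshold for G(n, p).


Number of potential triangles: C(39, 3) = 9139.
Each occurs with probability p³ ≈ (0.521725)³ ≈ 1.42011834e-01.
By linearity: E[X] = C(39, 3)·p³ ≈ 9139 · 1.42011834e-01 ≈ 1297.846154.
Since α = 2/3 < 1, p = c/n^{2/3} ≫ 1/n is above the triangle threshold p ~ 1/n. Asymptotically E[X] ~ (c³/6)·n^{3(1−α)} = (6³/6)·n^{1} → ∞; triangles are abundant w.h.p.

E[X] ≈ 1297.846154; in regime p = Θ(1/n^{2/3}) E[X] diverges (above the triangle threshold p ~ 1/n).


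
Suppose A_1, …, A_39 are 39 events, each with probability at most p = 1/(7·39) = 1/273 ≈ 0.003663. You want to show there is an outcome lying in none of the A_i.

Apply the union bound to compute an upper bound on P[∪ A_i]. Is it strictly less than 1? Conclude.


Union bound: P[∪_{i=1}^{39} A_i] ≤ Σ_i P[A_i] ≤ 39·p = 39·(1/273) = 1/7.
Numerically: 1/7 ≈ 0.142857.
Is 1/7 < 1? YES.
Since P[∪ A_i] ≤ 1/7 < 1, the complement has P[∩ A_i^c] ≥ 1 − 1/7 = 6/7 > 0, so some outcome avoids every A_i.

39·p = 1/7 ≈ 0.142857; existence CERTIFIED by the union bound.


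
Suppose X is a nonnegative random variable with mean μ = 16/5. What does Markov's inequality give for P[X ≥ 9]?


μ = E[X] = 16/5, a = 9.
Markov: P[X ≥ 9] ≤ μ/a = (16/5)/9 = 16/45.
Numerically: ≈ 0.3556.
(Since a = 9 > μ = 3.2000, the bound 16/45 is < 1 and informative.)

P[X ≥ 9] ≤ 16/45 ≈ 0.3556.


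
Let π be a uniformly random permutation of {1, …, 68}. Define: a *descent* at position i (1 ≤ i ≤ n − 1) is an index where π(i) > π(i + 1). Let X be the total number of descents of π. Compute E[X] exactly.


Write X = Σ X_I over i = 1, …, 67, with X_I the indicator of one descent.
There are 67 indicators.
For each fixed i, the pair (π(i), π(i+1)) is a uniformly random ordered pair of distinct values from {1, …, 68}; by symmetry P[π(i) > π(i+1)] = 1/2.
By linearity: E[X] = 67 · (1/2) = (68 − 1) · (1/2) = 67/2 ≈ 33.500000.

E[X] = 67/2 = 33.500000.


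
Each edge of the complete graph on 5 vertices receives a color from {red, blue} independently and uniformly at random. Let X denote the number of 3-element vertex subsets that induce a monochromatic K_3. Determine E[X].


Let X = Σ_S X_S over the C(5, 3) = 10 subsets S of size 3, where X_S = 1 if the K_3 on S is monochromatic.
For a fixed S, the K_3 on S has C(3, 2) = 3 edges. P[all 3 edges red] = (1/2)^3, and likewise for blue, so P[monochromatic] = 2·(1/2)^3 = 2^{1 − 3} = 1/4.
Summing: E[X] = C(5, 3) · 2^{1 − 3} = 10 · 1/4 = 5/2.
Numerically: E[X] ≈ 2.50000.

E[X] = C(5,3)·2^(1−C(3,2)) = 5/2 ≈ 2.50000.


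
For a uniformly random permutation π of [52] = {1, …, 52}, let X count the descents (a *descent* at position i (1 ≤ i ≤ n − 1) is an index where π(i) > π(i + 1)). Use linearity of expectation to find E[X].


Write X = Σ X_I over i = 1, …, 51, with X_I the indicator of one descent.
There are 51 indicators.
For each fixed i, the pair (π(i), π(i+1)) is a uniformly random ordered pair of distinct values from {1, …, 52}; by symmetry P[π(i) > π(i+1)] = 1/2.
By linearity: E[X] = 51 · (1/2) = (52 − 1) · (1/2) = 51/2 ≈ 25.50000.

E[X] = 51/2 = 25.50000.


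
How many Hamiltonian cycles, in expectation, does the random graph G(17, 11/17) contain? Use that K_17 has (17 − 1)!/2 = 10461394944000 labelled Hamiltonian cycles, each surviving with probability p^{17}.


K_17 has (17 − 1)!/2 = 10461394944000 labelled Hamiltonian cycles.
For each such Hamiltonian cycle H, let X_H = 1 if all 17 edges of H are present in G. Then P[X_H = 1] = p^{17} = (11/17)^{17} = 505447028499293771/827240261886336764177.
By linearity: E[X] = Σ_H E[X_H] = 10461394944000 · p^{17} = 10461394944000 · 505447028499293771/827240261886336764177 = 5287680988402335763510093824000/827240261886336764177.
Numerically: E[X] ≈ 6.39e+09.

E[X] = 10461394944000 · (11/17)^{17} = 5287680988402335763510093824000/827240261886336764177 ≈ 6.39e+09.
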